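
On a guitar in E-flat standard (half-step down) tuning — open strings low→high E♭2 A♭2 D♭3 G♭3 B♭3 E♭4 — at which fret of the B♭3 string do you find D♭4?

3

D♭4 is 3 semitones above the open B♭3 (Bb–B–C–Db), so it sits at fret 3.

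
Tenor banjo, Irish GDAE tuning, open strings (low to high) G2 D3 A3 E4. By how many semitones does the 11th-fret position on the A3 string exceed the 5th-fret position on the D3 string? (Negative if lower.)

13 semitones

A3 at fret 11 → G♯4 (MIDI 68); D3 at fret 5 → G3 (MIDI 55).
68 − 55 = 13, so the two pitches are 13 semitones apart.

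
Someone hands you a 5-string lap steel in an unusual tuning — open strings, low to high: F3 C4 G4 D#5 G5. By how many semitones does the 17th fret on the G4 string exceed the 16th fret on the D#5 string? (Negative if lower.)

G4 at fret 17 → C6 (MIDI 84); D#5 at fret 16 → G6 (MIDI 91).
84 − 91 = -7, so the two pitches are 7 semitones apart.

-7 semitones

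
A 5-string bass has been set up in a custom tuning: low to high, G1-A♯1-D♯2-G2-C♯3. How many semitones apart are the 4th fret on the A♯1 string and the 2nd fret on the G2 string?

A♯1 at fret 4 → D2 (MIDI 38); G2 at fret 2 → A2 (MIDI 45).
38 − 45 = -7, so the two pitches are 7 semitones apart, with A2 the higher.

7 semitones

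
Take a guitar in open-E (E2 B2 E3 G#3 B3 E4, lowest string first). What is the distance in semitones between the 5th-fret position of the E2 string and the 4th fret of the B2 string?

6 semitones

E2 at fret 5 → A2 (MIDI 45); B2 at fret 4 → D#3 (MIDI 51).
45 − 51 = -6, so the two pitches are 6 semitones apart, with D#3 the higher.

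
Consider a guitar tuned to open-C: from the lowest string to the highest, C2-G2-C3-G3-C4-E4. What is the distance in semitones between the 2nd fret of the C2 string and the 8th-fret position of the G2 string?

C2 at fret 2 → D2 (MIDI 38); G2 at fret 8 → D#3 (MIDI 51).
38 − 51 = -13, so the two pitches are 13 semitones apart, with D#3 the higher.

13 semitones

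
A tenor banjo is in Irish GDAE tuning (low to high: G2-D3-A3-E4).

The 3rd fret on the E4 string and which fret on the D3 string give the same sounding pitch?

17

Fret 3 on E4 is MIDI 64 + 3 = 67 (G4). On the D3 string (open MIDI 50), that pitch is 67 − 50 = fret 17.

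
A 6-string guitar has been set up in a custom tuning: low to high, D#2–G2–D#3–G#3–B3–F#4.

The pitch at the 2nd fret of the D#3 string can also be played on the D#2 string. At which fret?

Fret 2 on D#3 is MIDI 51 + 2 = 53 (F3). On the D#2 string (open MIDI 39), that pitch is 53 − 39 = fret 14.

14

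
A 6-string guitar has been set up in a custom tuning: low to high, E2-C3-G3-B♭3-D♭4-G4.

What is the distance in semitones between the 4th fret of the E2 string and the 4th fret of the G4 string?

E2 at fret 4 → A♭2 (MIDI 44); G4 at fret 4 → B4 (MIDI 71).
44 − 71 = -27, so the two pitches are 27 semitones apart, with B4 the higher.

27 semitones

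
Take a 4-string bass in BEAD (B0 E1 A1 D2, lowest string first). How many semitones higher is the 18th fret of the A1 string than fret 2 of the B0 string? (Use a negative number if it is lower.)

A1 at fret 18 → D♯3 (MIDI 51); B0 at fret 2 → C♯1 (MIDI 25).
51 − 25 = 26, so the two pitches are 26 semitones apart.

26 semitones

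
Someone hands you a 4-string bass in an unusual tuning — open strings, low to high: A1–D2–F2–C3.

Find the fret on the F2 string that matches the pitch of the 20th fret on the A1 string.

A1 at fret 20 is A1 + 20 semitones = F3.
The open F2 string is 8 semitones above the open A1, so the same pitch on the F2 string lies at fret 20 − 8 = 12.

12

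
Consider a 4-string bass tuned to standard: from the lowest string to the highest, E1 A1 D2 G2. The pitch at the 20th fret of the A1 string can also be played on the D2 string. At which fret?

15

Fret 20 on A1 is MIDI 33 + 20 = 53 (F3). On the D2 string (open MIDI 38), that pitch is 53 − 38 = fret 15.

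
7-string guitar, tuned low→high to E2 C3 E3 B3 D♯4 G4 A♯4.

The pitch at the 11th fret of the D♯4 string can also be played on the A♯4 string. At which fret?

4

D♯4 at fret 11 is D♯4 + 11 semitones = D5.
The open A♯4 string is 7 semitones above the open D♯4, so the same pitch on the A♯4 string lies at fret 11 − 7 = 4.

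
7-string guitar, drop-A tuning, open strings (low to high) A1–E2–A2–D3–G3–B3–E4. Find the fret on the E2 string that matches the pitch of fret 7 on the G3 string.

Fret 7 on G3 is MIDI 55 + 7 = 62 (D4). On the E2 string (open MIDI 40), that pitch is 62 − 40 = fret 22.

22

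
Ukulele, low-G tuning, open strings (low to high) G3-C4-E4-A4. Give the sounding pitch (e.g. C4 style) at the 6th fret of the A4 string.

Each fret is one semitone, so A4 + 6 = D#5.
(Equivalently spelled Eb5.)

D#5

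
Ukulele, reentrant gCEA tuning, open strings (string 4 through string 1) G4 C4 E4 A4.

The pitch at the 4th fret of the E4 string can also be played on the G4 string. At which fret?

Fret 4 on E4 is MIDI 64 + 4 = 68 (G#4). On the G4 string (open MIDI 67), that pitch is 68 − 67 = fret 1.

1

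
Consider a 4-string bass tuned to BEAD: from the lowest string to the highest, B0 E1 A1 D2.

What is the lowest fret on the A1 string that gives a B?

2

From A1, count semitones up the chromatic scale until reaching B: A–A#–B — 2 steps.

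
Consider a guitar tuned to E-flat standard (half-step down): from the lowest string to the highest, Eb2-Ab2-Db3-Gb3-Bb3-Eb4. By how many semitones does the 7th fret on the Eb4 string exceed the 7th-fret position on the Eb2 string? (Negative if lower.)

Eb4 at fret 7 → Bb4 (MIDI 70); Eb2 at fret 7 → Bb2 (MIDI 46).
70 − 46 = 24, so the two pitches are 24 semitones apart.

24 semitones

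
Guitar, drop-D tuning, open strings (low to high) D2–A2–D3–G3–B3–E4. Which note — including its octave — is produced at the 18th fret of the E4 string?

A#5

E4 is MIDI 64. Adding 18 gives 82, which is A#5.
(Equivalently spelled Bb5.)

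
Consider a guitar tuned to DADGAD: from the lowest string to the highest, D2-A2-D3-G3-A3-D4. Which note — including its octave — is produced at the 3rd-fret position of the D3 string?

Each fret is one semitone, so D3 + 3 = F3.

F3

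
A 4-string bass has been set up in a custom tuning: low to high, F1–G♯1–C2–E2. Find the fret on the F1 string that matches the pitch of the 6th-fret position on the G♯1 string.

9

G♯1 at fret 6 is G♯1 + 6 semitones = D2.
The open F1 string is 3 semitones below the open G♯1, so the same pitch on the F1 string lies at fret 6 + 3 = 9.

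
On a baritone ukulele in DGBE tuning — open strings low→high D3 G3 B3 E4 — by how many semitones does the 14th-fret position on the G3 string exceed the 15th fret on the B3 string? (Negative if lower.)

-5 semitones

G3 at fret 14 → A4 (MIDI 69); B3 at fret 15 → D5 (MIDI 74).
69 − 74 = -5, so the two pitches are 5 semitones apart.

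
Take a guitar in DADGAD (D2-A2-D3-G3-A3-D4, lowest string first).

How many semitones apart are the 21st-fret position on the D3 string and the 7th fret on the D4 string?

D3 at fret 21 → B4 (MIDI 71); D4 at fret 7 → A4 (MIDI 69).
71 − 69 = 2, so the two pitches are 2 semitones apart, with B4 the higher.

2 semitones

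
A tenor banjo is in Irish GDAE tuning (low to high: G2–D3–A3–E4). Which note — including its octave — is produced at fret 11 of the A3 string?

A3 is MIDI 57. Adding 11 gives 68, which is G♯4.
(Equivalently spelled A♭4.)

G♯4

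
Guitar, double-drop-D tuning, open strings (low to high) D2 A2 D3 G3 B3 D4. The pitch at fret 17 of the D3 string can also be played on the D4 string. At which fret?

5

Fret 17 on D3 is MIDI 50 + 17 = 67 (G4). On the D4 string (open MIDI 62), that pitch is 67 − 62 = fret 5.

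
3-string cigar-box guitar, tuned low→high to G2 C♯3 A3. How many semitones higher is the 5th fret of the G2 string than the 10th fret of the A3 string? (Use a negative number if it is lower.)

-19 semitones

G2 at fret 5 → C3 (MIDI 48); A3 at fret 10 → G4 (MIDI 67).
48 − 67 = -19, so the two pitches are 19 semitones apart.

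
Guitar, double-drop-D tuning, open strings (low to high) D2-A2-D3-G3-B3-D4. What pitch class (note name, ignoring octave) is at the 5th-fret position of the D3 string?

D3 is MIDI 50. Adding 5 gives 55; 55 mod 12 = 7, i.e. G.

G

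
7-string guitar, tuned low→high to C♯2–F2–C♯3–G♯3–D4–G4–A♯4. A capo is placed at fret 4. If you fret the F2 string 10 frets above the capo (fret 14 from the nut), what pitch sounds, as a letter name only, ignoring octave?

G

The capo raises the open F2 by 4 semitones to A2; fretting 10 more gives F2 + 4 + 10 = F2 + 14 semitones, landing on G.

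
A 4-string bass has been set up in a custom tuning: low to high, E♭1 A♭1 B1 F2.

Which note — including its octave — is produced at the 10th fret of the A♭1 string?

Each fret is one semitone, so A♭1 + 10 = G♭2.

G♭2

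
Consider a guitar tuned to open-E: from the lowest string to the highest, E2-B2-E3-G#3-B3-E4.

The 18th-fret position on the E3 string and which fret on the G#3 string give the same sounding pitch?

E3 at fret 18 is E3 + 18 semitones = A#4.
The open G#3 string is 4 semitones above the open E3, so the same pitch on the G#3 string lies at fret 18 − 4 = 14.

14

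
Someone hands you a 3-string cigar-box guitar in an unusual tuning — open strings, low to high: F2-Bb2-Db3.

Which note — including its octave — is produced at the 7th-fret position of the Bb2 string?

F3

Each fret is one semitone, so Bb2 + 7 = F3.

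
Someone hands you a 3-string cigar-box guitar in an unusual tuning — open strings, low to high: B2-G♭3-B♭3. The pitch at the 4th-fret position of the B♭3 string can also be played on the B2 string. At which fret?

15

Fret 4 on B♭3 is MIDI 58 + 4 = 62 (D4). On the B2 string (open MIDI 47), that pitch is 62 − 47 = fret 15.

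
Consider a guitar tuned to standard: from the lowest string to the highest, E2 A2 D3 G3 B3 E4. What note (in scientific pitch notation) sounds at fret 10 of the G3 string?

F4

Each fret is one semitone, so G3 + 10 = F4.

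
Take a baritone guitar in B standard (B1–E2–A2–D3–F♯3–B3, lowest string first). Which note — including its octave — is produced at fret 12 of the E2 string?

Each fret is one semitone, so E2 + 12 = E3.

E3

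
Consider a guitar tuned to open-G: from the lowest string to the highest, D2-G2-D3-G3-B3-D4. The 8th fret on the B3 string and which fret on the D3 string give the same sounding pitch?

17

B3 at fret 8 is B3 + 8 semitones = G4.
The open D3 string is 9 semitones below the open B3, so the same pitch on the D3 string lies at fret 8 + 9 = 17.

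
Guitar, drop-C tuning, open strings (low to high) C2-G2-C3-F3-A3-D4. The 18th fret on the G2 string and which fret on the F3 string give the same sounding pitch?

8

Fret 18 on G2 is MIDI 43 + 18 = 61 (C♯4). On the F3 string (open MIDI 53), that pitch is 61 − 53 = fret 8.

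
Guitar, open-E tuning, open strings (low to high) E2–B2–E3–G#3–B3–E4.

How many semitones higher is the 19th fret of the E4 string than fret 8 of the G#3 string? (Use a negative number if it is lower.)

E4 at fret 19 → B5 (MIDI 83); G#3 at fret 8 → E4 (MIDI 64).
83 − 64 = 19, so the two pitches are 19 semitones apart.

19 semitones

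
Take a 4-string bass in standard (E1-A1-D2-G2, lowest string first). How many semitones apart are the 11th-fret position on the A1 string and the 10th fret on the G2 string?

9 semitones

A1 at fret 11 → G♯2 (MIDI 44); G2 at fret 10 → F3 (MIDI 53).
44 − 53 = -9, so the two pitches are 9 semitones apart, with F3 the higher.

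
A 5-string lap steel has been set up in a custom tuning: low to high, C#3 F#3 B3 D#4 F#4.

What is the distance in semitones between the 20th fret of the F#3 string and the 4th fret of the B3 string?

11 semitones

F#3 at fret 20 → D5 (MIDI 74); B3 at fret 4 → D#4 (MIDI 63).
74 − 63 = 11, so the two pitches are 11 semitones apart, with D5 the higher.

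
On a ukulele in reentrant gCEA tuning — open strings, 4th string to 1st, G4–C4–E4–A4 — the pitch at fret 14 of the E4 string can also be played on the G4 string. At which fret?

E4 at fret 14 is E4 + 14 semitones = F#5.
The open G4 string is 3 semitones above the open E4, so the same pitch on the G4 string lies at fret 14 − 3 = 11.

11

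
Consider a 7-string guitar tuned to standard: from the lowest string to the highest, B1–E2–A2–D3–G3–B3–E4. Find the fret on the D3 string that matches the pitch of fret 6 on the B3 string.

B3 at fret 6 is B3 + 6 semitones = F4.
The open D3 string is 9 semitones below the open B3, so the same pitch on the D3 string lies at fret 6 + 9 = 15.

15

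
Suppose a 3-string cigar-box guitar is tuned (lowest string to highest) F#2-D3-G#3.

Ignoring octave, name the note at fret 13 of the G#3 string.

A

Each fret is one semitone, so G#3 + 13 = A.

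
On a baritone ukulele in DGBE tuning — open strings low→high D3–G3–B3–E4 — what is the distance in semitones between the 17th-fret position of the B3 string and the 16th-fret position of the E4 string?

4 semitones

B3 at fret 17 → E5 (MIDI 76); E4 at fret 16 → G#5 (MIDI 80).
76 − 80 = -4, so the two pitches are 4 semitones apart, with G#5 the higher.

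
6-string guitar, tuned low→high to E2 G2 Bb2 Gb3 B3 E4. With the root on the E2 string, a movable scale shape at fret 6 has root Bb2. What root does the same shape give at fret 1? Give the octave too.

F2

Moving from fret 6 to fret 1 shifts the root by -5 semitones.
Bb2 down 5 semitones is F2.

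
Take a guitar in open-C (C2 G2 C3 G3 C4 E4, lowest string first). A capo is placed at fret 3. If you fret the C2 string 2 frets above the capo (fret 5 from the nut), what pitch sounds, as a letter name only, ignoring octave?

The capo raises the open C2 by 3 semitones to D#2; fretting 2 more gives C2 + 3 + 2 = C2 + 5 semitones, landing on F.

F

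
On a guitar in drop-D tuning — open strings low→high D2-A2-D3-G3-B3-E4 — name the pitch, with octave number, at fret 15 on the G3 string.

G3 is MIDI 55. Adding 15 gives 70, which is A#4.
(Equivalently spelled Bb4.)

A#4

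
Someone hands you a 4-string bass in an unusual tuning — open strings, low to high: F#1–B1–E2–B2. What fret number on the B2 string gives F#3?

F#3 is 7 semitones above the open B2 (B–C–C#–D–D#–E–F–F#), so it sits at fret 7.

7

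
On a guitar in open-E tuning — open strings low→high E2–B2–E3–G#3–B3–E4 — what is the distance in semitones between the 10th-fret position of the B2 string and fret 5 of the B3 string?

7 semitones

B2 at fret 10 → A3 (MIDI 57); B3 at fret 5 → E4 (MIDI 64).
57 − 64 = -7, so the two pitches are 7 semitones apart, with E4 the higher.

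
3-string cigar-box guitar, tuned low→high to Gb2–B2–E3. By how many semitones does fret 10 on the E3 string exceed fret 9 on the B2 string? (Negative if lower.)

E3 at fret 10 → D4 (MIDI 62); B2 at fret 9 → Ab3 (MIDI 56).
62 − 56 = 6, so the two pitches are 6 semitones apart.

6 semitones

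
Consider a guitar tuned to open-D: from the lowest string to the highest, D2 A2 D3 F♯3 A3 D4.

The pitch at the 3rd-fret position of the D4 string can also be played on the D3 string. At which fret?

D4 at fret 3 is D4 + 3 semitones = F4.
The open D3 string is 12 semitones below the open D4, so the same pitch on the D3 string lies at fret 3 + 12 = 15.

15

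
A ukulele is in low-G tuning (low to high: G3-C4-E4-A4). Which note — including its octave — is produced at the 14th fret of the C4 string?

C4 is MIDI 60. Adding 14 gives 74, which is D5.

D5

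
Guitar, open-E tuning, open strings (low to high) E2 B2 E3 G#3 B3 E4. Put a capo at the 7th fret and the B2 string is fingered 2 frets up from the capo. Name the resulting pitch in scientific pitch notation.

The capo raises the open B2 by 7 semitones to F#3; fretting 2 more gives B2 + 7 + 2 = B2 + 9 semitones = G#3.
(Also written Ab.)

G#3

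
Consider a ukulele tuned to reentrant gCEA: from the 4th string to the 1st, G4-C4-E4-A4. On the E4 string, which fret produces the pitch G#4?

G#4 is 4 semitones above the open E4 (E–F–F#–G–G#), so it sits at fret 4.

4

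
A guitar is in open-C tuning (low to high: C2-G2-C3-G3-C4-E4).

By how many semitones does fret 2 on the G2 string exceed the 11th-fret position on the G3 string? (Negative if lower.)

-21 semitones

G2 at fret 2 → A2 (MIDI 45); G3 at fret 11 → F#4 (MIDI 66).
45 − 66 = -21, so the two pitches are 21 semitones apart.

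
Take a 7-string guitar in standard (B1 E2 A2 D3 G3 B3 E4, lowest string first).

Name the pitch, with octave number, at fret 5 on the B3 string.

Each fret is one semitone, so B3 + 5 = E4.

E4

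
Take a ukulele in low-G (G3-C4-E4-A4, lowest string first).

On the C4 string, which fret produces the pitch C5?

C5 is 12 semitones above the open C4 (C–C#–D–D#–…–A#–B–C), so it sits at fret 12.

12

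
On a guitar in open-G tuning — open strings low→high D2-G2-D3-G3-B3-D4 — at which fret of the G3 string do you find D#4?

D#4 is 8 semitones above the open G3 (G–G#–A–A#–B–C–C#–D–D#), so it sits at fret 8.

8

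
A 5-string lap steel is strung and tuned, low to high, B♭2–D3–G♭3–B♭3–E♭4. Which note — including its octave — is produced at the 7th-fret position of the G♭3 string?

D♭4

G♭3 is MIDI 54. Adding 7 gives 61, which is D♭4.
(Equivalently spelled C♯4.)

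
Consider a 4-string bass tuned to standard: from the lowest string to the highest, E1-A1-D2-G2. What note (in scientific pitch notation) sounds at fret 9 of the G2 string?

G2 is MIDI 43. Adding 9 gives 52, which is E3.

E3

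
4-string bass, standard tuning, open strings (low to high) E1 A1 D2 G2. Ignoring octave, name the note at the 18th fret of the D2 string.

Each fret is one semitone, so D2 + 18 = G#.
(Equivalently spelled Ab.)

G#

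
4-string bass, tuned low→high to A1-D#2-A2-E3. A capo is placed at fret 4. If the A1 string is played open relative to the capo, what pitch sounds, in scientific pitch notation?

C#2

The capo raises the open A1 by 4 semitones to C#2; fretting 0 more gives A1 + 4 + 0 = A1 + 4 semitones = C#2.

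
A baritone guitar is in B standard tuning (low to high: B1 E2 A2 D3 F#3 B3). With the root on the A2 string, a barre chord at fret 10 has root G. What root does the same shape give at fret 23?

G#

Moving from fret 10 to fret 23 shifts the root by 13 semitones.
G up 13 semitones is G#.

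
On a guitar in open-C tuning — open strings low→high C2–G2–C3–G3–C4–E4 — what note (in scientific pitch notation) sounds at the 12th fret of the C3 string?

C4

C3 is MIDI 48. Adding 12 gives 60, which is C4.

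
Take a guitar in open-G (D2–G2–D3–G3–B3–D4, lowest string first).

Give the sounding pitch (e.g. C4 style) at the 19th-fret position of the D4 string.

A5

The open D4 string plus 19 semitones: D–D#–E–F–…–G–G#–A.
The walk passes from B into C once, so the octave number goes from 4 to 5.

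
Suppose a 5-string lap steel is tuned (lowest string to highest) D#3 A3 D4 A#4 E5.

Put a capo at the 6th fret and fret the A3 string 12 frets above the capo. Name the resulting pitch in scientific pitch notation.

The capo raises the open A3 by 6 semitones to D#4; fretting 12 more gives A3 + 6 + 12 = A3 + 18 semitones = D#5.
(Also written Eb.)

D#5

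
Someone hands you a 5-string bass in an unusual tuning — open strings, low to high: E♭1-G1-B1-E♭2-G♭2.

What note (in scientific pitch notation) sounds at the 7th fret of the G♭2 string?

D♭3

Each fret is one semitone, so G♭2 + 7 = D♭3.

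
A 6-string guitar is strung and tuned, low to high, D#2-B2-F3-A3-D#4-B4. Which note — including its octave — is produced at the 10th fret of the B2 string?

Each fret is one semitone, so B2 + 10 = A3.

A3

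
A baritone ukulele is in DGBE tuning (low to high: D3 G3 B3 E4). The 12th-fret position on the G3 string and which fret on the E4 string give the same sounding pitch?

G3 at fret 12 is G3 + 12 semitones = G4.
The open E4 string is 9 semitones above the open G3, so the same pitch on the E4 string lies at fret 12 − 9 = 3.

3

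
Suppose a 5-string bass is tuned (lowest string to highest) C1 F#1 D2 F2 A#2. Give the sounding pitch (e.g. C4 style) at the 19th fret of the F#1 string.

The open F#1 string plus 19 semitones: F#–G–G#–A–…–B–C–C#.
The walk passes from B into C 2 times, so the octave number goes from 1 to 3.
(Equivalently spelled Db3.)

C#3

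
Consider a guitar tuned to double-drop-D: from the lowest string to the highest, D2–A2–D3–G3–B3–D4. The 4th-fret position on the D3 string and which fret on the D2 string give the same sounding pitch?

16

Fret 4 on D3 is MIDI 50 + 4 = 54 (F#3). On the D2 string (open MIDI 38), that pitch is 54 − 38 = fret 16.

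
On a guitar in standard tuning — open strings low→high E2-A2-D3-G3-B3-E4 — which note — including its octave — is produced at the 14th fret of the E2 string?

The open E2 string plus 14 semitones: E–F–F#–G–…–E–F–F#.
The walk passes from B into C once, so the octave number goes from 2 to 3.

F#3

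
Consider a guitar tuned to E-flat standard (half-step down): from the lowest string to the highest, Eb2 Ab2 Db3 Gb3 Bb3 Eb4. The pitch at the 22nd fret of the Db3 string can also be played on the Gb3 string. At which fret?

17

Db3 at fret 22 is Db3 + 22 semitones = B4.
The open Gb3 string is 5 semitones above the open Db3, so the same pitch on the Gb3 string lies at fret 22 − 5 = 17.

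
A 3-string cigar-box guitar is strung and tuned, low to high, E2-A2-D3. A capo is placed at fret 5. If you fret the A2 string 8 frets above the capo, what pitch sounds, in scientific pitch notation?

The capo raises the open A2 by 5 semitones to D3; fretting 8 more gives A2 + 5 + 8 = A2 + 13 semitones = Bb3.

Bb3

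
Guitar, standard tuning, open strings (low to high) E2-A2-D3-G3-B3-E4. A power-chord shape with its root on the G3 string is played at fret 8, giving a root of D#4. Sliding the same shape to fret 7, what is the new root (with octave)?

D4

Moving from fret 8 to fret 7 shifts the root by -1 semitone.
D#4 down 1 semitone is D4.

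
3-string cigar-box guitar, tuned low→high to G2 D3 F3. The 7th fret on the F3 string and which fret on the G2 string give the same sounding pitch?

17

F3 at fret 7 is F3 + 7 semitones = C4.
The open G2 string is 10 semitones below the open F3, so the same pitch on the G2 string lies at fret 7 + 10 = 17.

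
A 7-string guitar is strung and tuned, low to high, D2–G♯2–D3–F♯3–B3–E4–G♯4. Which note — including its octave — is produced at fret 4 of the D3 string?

F♯3

Each fret is one semitone, so D3 + 4 = F♯3.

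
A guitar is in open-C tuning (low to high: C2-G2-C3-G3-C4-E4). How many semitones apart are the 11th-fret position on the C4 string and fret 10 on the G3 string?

6 semitones

C4 at fret 11 → B4 (MIDI 71); G3 at fret 10 → F4 (MIDI 65).
71 − 65 = 6, so the two pitches are 6 semitones apart, with B4 the higher.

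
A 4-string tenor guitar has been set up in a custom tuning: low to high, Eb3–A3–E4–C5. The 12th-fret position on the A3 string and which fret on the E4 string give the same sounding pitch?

5

A3 at fret 12 is A3 + 12 semitones = A4.
The open E4 string is 7 semitones above the open A3, so the same pitch on the E4 string lies at fret 12 − 7 = 5.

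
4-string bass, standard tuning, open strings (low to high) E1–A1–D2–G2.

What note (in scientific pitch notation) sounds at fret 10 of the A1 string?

A1 is MIDI 33. Adding 10 gives 43, which is G2.

G2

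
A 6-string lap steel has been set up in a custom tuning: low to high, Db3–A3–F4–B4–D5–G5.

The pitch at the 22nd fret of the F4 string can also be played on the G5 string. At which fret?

F4 at fret 22 is F4 + 22 semitones = Eb6.
The open G5 string is 14 semitones above the open F4, so the same pitch on the G5 string lies at fret 22 − 14 = 8.

8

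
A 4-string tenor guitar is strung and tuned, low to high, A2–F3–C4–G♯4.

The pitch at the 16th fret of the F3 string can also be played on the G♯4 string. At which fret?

1

Fret 16 on F3 is MIDI 53 + 16 = 69 (A4). On the G♯4 string (open MIDI 68), that pitch is 69 − 68 = fret 1.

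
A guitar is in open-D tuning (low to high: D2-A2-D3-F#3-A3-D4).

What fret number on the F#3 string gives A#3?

4

A#3 is 4 semitones above the open F#3 (F#–G–G#–A–A#), so it sits at fret 4.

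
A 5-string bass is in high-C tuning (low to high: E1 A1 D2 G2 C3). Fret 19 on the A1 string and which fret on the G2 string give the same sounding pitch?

Fret 19 on A1 is MIDI 33 + 19 = 52 (E3). On the G2 string (open MIDI 43), that pitch is 52 − 43 = fret 9.

9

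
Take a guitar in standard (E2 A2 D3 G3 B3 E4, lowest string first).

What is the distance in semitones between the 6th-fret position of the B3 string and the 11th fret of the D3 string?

4 semitones

B3 at fret 6 → F4 (MIDI 65); D3 at fret 11 → C♯4 (MIDI 61).
65 − 61 = 4, so the two pitches are 4 semitones apart, with F4 the higher.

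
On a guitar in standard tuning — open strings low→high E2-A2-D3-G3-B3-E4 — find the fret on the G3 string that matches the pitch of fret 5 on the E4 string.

14

E4 at fret 5 is E4 + 5 semitones = A4.
The open G3 string is 9 semitones below the open E4, so the same pitch on the G3 string lies at fret 5 + 9 = 14.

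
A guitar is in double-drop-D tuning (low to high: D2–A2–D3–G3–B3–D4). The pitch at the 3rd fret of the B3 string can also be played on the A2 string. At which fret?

17

B3 at fret 3 is B3 + 3 semitones = D4.
The open A2 string is 14 semitones below the open B3, so the same pitch on the A2 string lies at fret 3 + 14 = 17.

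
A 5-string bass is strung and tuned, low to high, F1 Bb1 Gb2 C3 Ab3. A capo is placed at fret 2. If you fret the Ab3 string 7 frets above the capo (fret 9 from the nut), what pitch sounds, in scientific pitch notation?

F4

The capo raises the open Ab3 by 2 semitones to Bb3; fretting 7 more gives Ab3 + 2 + 7 = Ab3 + 9 semitones = F4.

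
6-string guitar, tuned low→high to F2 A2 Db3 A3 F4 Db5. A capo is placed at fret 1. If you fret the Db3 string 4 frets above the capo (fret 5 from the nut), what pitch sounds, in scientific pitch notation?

Gb3

The capo raises the open Db3 by 1 semitone to D3; fretting 4 more gives Db3 + 1 + 4 = Db3 + 5 semitones = Gb3.
(Also written F#.)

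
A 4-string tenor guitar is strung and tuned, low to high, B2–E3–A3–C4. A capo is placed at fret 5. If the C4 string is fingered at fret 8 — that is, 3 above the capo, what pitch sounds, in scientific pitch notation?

The capo raises the open C4 by 5 semitones to F4; fretting 3 more gives C4 + 5 + 3 = C4 + 8 semitones = G#4.
(Also written Ab.)

G#4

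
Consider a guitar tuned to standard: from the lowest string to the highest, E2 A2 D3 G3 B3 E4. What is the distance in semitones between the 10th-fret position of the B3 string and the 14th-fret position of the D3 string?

B3 at fret 10 → A4 (MIDI 69); D3 at fret 14 → E4 (MIDI 64).
69 − 64 = 5, so the two pitches are 5 semitones apart, with A4 the higher.

5 semitones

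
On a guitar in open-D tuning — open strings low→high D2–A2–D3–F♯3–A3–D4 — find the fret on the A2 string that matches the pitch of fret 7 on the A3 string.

19

Fret 7 on A3 is MIDI 57 + 7 = 64 (E4). On the A2 string (open MIDI 45), that pitch is 64 − 45 = fret 19.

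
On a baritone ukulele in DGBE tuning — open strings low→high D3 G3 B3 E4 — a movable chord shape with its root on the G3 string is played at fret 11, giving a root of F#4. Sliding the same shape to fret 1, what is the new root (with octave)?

G#3

Moving from fret 11 to fret 1 shifts the root by -10 semitones.
F#4 down 10 semitones is G#3.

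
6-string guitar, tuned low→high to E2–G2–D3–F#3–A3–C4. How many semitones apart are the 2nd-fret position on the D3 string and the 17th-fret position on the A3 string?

22 semitones

D3 at fret 2 → E3 (MIDI 52); A3 at fret 17 → D5 (MIDI 74).
52 − 74 = -22, so the two pitches are 22 semitones apart, with D5 the higher.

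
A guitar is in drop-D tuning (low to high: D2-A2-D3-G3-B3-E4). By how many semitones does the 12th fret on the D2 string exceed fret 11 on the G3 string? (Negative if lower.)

-16 semitones

D2 at fret 12 → D3 (MIDI 50); G3 at fret 11 → F#4 (MIDI 66).
50 − 66 = -16, so the two pitches are 16 semitones apart.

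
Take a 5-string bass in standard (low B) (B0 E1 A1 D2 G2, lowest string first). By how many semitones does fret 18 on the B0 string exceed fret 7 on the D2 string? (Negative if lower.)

-4 semitones

B0 at fret 18 → F2 (MIDI 41); D2 at fret 7 → A2 (MIDI 45).
41 − 45 = -4, so the two pitches are 4 semitones apart.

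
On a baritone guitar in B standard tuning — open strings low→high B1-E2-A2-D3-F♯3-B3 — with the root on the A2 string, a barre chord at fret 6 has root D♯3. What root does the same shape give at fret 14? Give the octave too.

B3

Moving from fret 6 to fret 14 shifts the root by 8 semitones.
D♯3 up 8 semitones is B3.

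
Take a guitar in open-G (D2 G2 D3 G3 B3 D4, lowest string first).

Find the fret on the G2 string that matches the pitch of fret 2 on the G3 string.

Fret 2 on G3 is MIDI 55 + 2 = 57 (A3). On the G2 string (open MIDI 43), that pitch is 57 − 43 = fret 14.

14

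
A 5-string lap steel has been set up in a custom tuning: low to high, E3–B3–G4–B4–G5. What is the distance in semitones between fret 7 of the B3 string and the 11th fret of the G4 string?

B3 at fret 7 → F♯4 (MIDI 66); G4 at fret 11 → F♯5 (MIDI 78).
66 − 78 = -12, so the two pitches are 12 semitones apart, with F♯5 the higher.

12 semitones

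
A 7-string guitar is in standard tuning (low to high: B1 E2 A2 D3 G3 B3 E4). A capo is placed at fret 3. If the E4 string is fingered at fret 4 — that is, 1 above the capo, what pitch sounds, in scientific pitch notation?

G♯4

The capo raises the open E4 by 3 semitones to G4; fretting 1 more gives E4 + 3 + 1 = E4 + 4 semitones = G♯4.
(Also written A♭.)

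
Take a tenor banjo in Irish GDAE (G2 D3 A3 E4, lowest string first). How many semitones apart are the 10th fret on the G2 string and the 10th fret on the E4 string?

G2 at fret 10 → F3 (MIDI 53); E4 at fret 10 → D5 (MIDI 74).
53 − 74 = -21, so the two pitches are 21 semitones apart, with D5 the higher.

21 semitones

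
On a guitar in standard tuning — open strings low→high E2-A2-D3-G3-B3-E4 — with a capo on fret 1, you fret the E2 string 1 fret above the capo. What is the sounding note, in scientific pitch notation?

The capo raises the open E2 by 1 semitone to F2; fretting 1 more gives E2 + 1 + 1 = E2 + 2 semitones = F#2.

F#2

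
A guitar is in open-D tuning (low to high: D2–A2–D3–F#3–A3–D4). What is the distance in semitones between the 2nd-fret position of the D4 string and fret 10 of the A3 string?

3 semitones

D4 at fret 2 → E4 (MIDI 64); A3 at fret 10 → G4 (MIDI 67).
64 − 67 = -3, so the two pitches are 3 semitones apart, with G4 the higher.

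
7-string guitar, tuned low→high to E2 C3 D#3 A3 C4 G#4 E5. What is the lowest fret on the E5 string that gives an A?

5

From E5, count semitones up the chromatic scale until reaching A: E–F–F#–G–G#–A — 5 steps.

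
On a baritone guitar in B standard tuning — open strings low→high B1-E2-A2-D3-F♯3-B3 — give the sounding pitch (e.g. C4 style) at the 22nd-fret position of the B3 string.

A5

Each fret is one semitone, so B3 + 22 = A5.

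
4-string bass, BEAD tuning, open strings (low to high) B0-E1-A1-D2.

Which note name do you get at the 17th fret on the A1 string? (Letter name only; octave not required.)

D

The open A1 string plus 17 semitones: A–A#–B–C–…–C–C#–D.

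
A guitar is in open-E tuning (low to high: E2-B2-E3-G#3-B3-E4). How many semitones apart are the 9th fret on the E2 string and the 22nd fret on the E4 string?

E2 at fret 9 → C#3 (MIDI 49); E4 at fret 22 → D6 (MIDI 86).
49 − 86 = -37, so the two pitches are 37 semitones apart, with D6 the higher.

37 semitones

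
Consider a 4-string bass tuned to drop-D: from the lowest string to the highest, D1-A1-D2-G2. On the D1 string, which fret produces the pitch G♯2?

G♯2 is 18 semitones above the open D1 (D–D#–E–F–…–F#–G–G#), so it sits at fret 18.

18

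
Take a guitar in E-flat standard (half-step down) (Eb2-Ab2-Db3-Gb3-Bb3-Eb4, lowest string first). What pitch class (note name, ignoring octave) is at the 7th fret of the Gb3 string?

Db

Gb3 is MIDI 54. Adding 7 gives 61; 61 mod 12 = 1, i.e. Db.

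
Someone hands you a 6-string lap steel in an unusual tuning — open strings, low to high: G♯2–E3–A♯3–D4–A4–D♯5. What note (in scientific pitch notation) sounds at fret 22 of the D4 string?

C6

Each fret is one semitone, so D4 + 22 = C6.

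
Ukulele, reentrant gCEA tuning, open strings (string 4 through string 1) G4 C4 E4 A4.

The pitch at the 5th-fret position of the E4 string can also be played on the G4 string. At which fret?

E4 at fret 5 is E4 + 5 semitones = A4.
The open G4 string is 3 semitones above the open E4, so the same pitch on the G4 string lies at fret 5 − 3 = 2.

2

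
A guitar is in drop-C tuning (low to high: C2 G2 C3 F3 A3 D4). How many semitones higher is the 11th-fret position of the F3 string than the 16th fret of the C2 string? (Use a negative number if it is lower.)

12 semitones

F3 at fret 11 → E4 (MIDI 64); C2 at fret 16 → E3 (MIDI 52).
64 − 52 = 12, so the two pitches are 12 semitones apart.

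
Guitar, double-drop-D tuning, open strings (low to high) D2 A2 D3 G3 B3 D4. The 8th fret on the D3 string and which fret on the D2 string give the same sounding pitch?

D3 at fret 8 is D3 + 8 semitones = A#3.
The open D2 string is 12 semitones below the open D3, so the same pitch on the D2 string lies at fret 8 + 12 = 20.

20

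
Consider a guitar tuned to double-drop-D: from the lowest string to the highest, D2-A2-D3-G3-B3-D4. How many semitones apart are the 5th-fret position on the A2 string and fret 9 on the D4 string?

21 semitones

A2 at fret 5 → D3 (MIDI 50); D4 at fret 9 → B4 (MIDI 71).
50 − 71 = -21, so the two pitches are 21 semitones apart, with B4 the higher.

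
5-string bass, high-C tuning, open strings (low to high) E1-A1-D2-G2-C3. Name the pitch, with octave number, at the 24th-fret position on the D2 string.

D4

Each fret is one semitone, so D2 + 24 = D4.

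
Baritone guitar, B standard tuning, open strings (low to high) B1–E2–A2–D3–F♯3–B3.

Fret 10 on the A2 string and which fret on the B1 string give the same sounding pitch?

20

A2 at fret 10 is A2 + 10 semitones = G3.
The open B1 string is 10 semitones below the open A2, so the same pitch on the B1 string lies at fret 10 + 10 = 20.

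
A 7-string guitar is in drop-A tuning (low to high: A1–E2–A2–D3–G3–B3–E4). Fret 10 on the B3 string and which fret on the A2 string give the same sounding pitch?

24

B3 at fret 10 is B3 + 10 semitones = A4.
The open A2 string is 14 semitones below the open B3, so the same pitch on the A2 string lies at fret 10 + 14 = 24.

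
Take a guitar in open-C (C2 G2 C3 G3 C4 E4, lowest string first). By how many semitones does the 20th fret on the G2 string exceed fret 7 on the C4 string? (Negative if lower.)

-4 semitones

G2 at fret 20 → D#4 (MIDI 63); C4 at fret 7 → G4 (MIDI 67).
63 − 67 = -4, so the two pitches are 4 semitones apart.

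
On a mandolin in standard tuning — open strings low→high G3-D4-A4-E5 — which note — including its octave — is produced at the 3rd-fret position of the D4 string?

F4

D4 is MIDI 62. Adding 3 gives 65, which is F4.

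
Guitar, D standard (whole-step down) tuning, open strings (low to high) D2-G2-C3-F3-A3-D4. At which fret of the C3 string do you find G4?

19

G4 is 19 semitones above the open C3 (C–C#–D–D#–…–F–F#–G), so it sits at fret 19.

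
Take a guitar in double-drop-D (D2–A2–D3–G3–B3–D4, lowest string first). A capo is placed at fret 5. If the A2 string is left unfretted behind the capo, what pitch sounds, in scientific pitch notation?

The capo raises the open A2 by 5 semitones to D3; fretting 0 more gives A2 + 5 + 0 = A2 + 5 semitones = D3.

D3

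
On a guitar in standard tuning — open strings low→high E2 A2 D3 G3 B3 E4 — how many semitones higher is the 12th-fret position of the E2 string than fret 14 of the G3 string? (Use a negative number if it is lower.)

E2 at fret 12 → E3 (MIDI 52); G3 at fret 14 → A4 (MIDI 69).
52 − 69 = -17, so the two pitches are 17 semitones apart.

-17 semitones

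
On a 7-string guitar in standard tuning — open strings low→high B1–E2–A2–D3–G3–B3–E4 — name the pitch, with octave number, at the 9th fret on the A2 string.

Each fret is one semitone, so A2 + 9 = F♯3.
(Equivalently spelled G♭3.)

F♯3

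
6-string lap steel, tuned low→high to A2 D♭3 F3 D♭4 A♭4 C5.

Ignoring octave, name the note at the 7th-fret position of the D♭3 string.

A♭

D♭3 is MIDI 49. Adding 7 gives 56; 56 mod 12 = 8, i.e. A♭.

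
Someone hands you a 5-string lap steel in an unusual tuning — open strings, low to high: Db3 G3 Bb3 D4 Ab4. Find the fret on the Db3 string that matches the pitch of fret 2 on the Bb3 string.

Bb3 at fret 2 is Bb3 + 2 semitones = C4.
The open Db3 string is 9 semitones below the open Bb3, so the same pitch on the Db3 string lies at fret 2 + 9 = 11.

11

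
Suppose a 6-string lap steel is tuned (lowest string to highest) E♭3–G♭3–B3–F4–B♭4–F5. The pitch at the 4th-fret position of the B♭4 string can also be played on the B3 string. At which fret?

B♭4 at fret 4 is B♭4 + 4 semitones = D5.
The open B3 string is 11 semitones below the open B♭4, so the same pitch on the B3 string lies at fret 4 + 11 = 15.

15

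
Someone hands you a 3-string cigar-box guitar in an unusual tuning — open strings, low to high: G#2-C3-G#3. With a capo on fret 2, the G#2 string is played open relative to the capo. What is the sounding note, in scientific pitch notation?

A#2

The capo raises the open G#2 by 2 semitones to A#2; fretting 0 more gives G#2 + 2 + 0 = G#2 + 2 semitones = A#2.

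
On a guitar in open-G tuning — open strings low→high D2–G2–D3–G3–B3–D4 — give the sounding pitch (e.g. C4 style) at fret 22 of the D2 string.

C4

Each fret is one semitone, so D2 + 22 = C4.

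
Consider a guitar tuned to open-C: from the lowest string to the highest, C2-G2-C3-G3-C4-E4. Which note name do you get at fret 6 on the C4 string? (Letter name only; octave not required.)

F♯

The open C4 string plus 6 semitones: C–C#–D–D#–E–F–F#.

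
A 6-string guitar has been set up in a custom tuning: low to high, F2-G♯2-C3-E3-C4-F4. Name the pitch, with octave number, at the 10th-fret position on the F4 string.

F4 is MIDI 65. Adding 10 gives 75, which is D♯5.

D♯5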